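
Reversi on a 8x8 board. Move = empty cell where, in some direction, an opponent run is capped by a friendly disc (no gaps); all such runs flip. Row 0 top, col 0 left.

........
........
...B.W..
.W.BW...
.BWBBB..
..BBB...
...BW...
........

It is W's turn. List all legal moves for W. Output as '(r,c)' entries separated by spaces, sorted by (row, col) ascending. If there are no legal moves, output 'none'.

(1,2): flips 1 -> legal
(1,3): no bracket -> illegal
(1,4): no bracket -> illegal
(2,2): no bracket -> illegal
(2,4): flips 1 -> legal
(3,0): no bracket -> illegal
(3,2): flips 1 -> legal
(3,5): no bracket -> illegal
(3,6): no bracket -> illegal
(4,0): flips 1 -> legal
(4,6): flips 3 -> legal
(5,0): no bracket -> illegal
(5,1): flips 1 -> legal
(5,5): no bracket -> illegal
(5,6): flips 1 -> legal
(6,1): flips 2 -> legal
(6,2): flips 2 -> legal
(6,5): no bracket -> illegal
(7,2): no bracket -> illegal
(7,3): no bracket -> illegal
(7,4): no bracket -> illegal

Answer: (1,2) (2,4) (3,2) (4,0) (4,6) (5,1) (5,6) (6,1) (6,2)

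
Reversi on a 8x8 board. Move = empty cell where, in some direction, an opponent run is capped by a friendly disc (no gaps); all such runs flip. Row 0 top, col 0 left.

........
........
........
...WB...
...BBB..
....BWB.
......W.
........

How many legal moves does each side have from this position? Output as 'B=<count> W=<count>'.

Answer: B=6 W=4

Derivation:
-- B to move --
(2,2): flips 1 -> legal
(2,3): flips 1 -> legal
(2,4): no bracket -> illegal
(3,2): flips 1 -> legal
(4,2): no bracket -> illegal
(4,6): no bracket -> illegal
(5,7): no bracket -> illegal
(6,4): no bracket -> illegal
(6,5): flips 1 -> legal
(6,7): no bracket -> illegal
(7,5): no bracket -> illegal
(7,6): flips 1 -> legal
(7,7): flips 2 -> legal
B mobility = 6
-- W to move --
(2,3): no bracket -> illegal
(2,4): no bracket -> illegal
(2,5): no bracket -> illegal
(3,2): no bracket -> illegal
(3,5): flips 2 -> legal
(3,6): no bracket -> illegal
(4,2): no bracket -> illegal
(4,6): flips 1 -> legal
(4,7): no bracket -> illegal
(5,2): no bracket -> illegal
(5,3): flips 2 -> legal
(5,7): flips 1 -> legal
(6,3): no bracket -> illegal
(6,4): no bracket -> illegal
(6,5): no bracket -> illegal
(6,7): no bracket -> illegal
W mobility = 4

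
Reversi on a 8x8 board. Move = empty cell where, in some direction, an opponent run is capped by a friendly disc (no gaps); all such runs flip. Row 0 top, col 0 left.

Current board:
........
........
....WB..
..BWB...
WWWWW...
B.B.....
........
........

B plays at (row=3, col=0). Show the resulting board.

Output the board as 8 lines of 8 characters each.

Answer: ........
........
....WB..
B.BWB...
BBWWW...
B.B.....
........
........

Derivation:
Place B at (3,0); scan 8 dirs for brackets.
Dir NW: edge -> no flip
Dir N: first cell '.' (not opp) -> no flip
Dir NE: first cell '.' (not opp) -> no flip
Dir W: edge -> no flip
Dir E: first cell '.' (not opp) -> no flip
Dir SW: edge -> no flip
Dir S: opp run (4,0) capped by B -> flip
Dir SE: opp run (4,1) capped by B -> flip
All flips: (4,0) (4,1)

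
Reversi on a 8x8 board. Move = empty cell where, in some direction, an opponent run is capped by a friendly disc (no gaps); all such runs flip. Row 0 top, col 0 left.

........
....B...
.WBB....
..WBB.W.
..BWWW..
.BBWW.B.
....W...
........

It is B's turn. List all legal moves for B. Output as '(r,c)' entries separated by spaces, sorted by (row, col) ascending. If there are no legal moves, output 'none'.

Answer: (2,0) (3,1) (4,1) (4,6) (5,5) (6,3) (7,4) (7,5)

Derivation:
(1,0): no bracket -> illegal
(1,1): no bracket -> illegal
(1,2): no bracket -> illegal
(2,0): flips 1 -> legal
(2,5): no bracket -> illegal
(2,6): no bracket -> illegal
(2,7): no bracket -> illegal
(3,0): no bracket -> illegal
(3,1): flips 1 -> legal
(3,5): no bracket -> illegal
(3,7): no bracket -> illegal
(4,1): flips 1 -> legal
(4,6): flips 3 -> legal
(4,7): no bracket -> illegal
(5,5): flips 3 -> legal
(6,2): no bracket -> illegal
(6,3): flips 2 -> legal
(6,5): no bracket -> illegal
(7,3): no bracket -> illegal
(7,4): flips 3 -> legal
(7,5): flips 2 -> legal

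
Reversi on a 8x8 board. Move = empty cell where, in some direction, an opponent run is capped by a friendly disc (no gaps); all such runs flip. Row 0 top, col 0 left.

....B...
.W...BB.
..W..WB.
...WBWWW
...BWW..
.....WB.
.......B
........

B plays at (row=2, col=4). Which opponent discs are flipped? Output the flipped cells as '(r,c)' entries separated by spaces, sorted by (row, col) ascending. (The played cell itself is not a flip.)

Dir NW: first cell '.' (not opp) -> no flip
Dir N: first cell '.' (not opp) -> no flip
Dir NE: first cell 'B' (not opp) -> no flip
Dir W: first cell '.' (not opp) -> no flip
Dir E: opp run (2,5) capped by B -> flip
Dir SW: opp run (3,3), next='.' -> no flip
Dir S: first cell 'B' (not opp) -> no flip
Dir SE: opp run (3,5), next='.' -> no flip

Answer: (2,5)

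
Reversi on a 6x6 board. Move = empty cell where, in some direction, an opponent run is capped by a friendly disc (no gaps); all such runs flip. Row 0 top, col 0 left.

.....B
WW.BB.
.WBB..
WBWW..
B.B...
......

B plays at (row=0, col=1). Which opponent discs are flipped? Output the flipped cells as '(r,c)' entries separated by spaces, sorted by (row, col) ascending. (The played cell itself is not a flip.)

Answer: (1,1) (2,1)

Derivation:
Dir NW: edge -> no flip
Dir N: edge -> no flip
Dir NE: edge -> no flip
Dir W: first cell '.' (not opp) -> no flip
Dir E: first cell '.' (not opp) -> no flip
Dir SW: opp run (1,0), next=edge -> no flip
Dir S: opp run (1,1) (2,1) capped by B -> flip
Dir SE: first cell '.' (not opp) -> no flip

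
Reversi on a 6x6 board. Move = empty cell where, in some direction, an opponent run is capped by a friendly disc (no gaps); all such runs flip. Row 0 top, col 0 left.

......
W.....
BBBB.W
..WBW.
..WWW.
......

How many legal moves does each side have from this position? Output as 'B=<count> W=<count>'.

-- B to move --
(0,0): flips 1 -> legal
(0,1): no bracket -> illegal
(1,1): no bracket -> illegal
(1,4): no bracket -> illegal
(1,5): no bracket -> illegal
(2,4): no bracket -> illegal
(3,1): flips 1 -> legal
(3,5): flips 1 -> legal
(4,1): flips 1 -> legal
(4,5): flips 1 -> legal
(5,1): flips 1 -> legal
(5,2): flips 2 -> legal
(5,3): flips 1 -> legal
(5,4): flips 2 -> legal
(5,5): flips 1 -> legal
B mobility = 10
-- W to move --
(1,1): flips 2 -> legal
(1,2): flips 2 -> legal
(1,3): flips 2 -> legal
(1,4): flips 1 -> legal
(2,4): flips 1 -> legal
(3,0): flips 1 -> legal
(3,1): no bracket -> illegal
W mobility = 6

Answer: B=10 W=6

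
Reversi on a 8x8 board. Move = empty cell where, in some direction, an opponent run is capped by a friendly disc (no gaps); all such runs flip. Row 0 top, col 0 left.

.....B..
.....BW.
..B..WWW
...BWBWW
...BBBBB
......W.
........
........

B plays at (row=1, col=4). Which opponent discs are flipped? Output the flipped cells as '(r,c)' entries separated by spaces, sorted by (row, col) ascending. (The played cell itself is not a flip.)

Answer: (2,5) (3,6)

Derivation:
Dir NW: first cell '.' (not opp) -> no flip
Dir N: first cell '.' (not opp) -> no flip
Dir NE: first cell 'B' (not opp) -> no flip
Dir W: first cell '.' (not opp) -> no flip
Dir E: first cell 'B' (not opp) -> no flip
Dir SW: first cell '.' (not opp) -> no flip
Dir S: first cell '.' (not opp) -> no flip
Dir SE: opp run (2,5) (3,6) capped by B -> flip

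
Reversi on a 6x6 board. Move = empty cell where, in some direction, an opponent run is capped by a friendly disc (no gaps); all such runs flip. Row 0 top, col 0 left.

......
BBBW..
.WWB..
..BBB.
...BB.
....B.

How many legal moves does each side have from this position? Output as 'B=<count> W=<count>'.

-- B to move --
(0,2): no bracket -> illegal
(0,3): flips 1 -> legal
(0,4): no bracket -> illegal
(1,4): flips 1 -> legal
(2,0): flips 2 -> legal
(2,4): no bracket -> illegal
(3,0): flips 1 -> legal
(3,1): flips 1 -> legal
B mobility = 5
-- W to move --
(0,0): flips 1 -> legal
(0,1): flips 1 -> legal
(0,2): flips 1 -> legal
(0,3): flips 1 -> legal
(1,4): no bracket -> illegal
(2,0): no bracket -> illegal
(2,4): flips 1 -> legal
(2,5): no bracket -> illegal
(3,1): no bracket -> illegal
(3,5): no bracket -> illegal
(4,1): no bracket -> illegal
(4,2): flips 1 -> legal
(4,5): no bracket -> illegal
(5,2): no bracket -> illegal
(5,3): flips 3 -> legal
(5,5): flips 2 -> legal
W mobility = 8

Answer: B=5 W=8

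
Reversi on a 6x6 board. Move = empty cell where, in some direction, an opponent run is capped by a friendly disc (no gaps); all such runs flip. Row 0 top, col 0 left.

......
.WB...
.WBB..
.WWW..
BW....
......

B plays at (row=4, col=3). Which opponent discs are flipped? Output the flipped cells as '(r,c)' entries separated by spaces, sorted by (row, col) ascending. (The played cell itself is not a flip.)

Dir NW: opp run (3,2) (2,1), next='.' -> no flip
Dir N: opp run (3,3) capped by B -> flip
Dir NE: first cell '.' (not opp) -> no flip
Dir W: first cell '.' (not opp) -> no flip
Dir E: first cell '.' (not opp) -> no flip
Dir SW: first cell '.' (not opp) -> no flip
Dir S: first cell '.' (not opp) -> no flip
Dir SE: first cell '.' (not opp) -> no flip

Answer: (3,3)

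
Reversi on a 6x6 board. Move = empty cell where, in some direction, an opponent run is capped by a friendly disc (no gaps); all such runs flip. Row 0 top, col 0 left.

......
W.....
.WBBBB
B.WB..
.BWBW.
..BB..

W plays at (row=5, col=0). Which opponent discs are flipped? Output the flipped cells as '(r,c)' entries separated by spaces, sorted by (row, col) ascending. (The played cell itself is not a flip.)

Dir NW: edge -> no flip
Dir N: first cell '.' (not opp) -> no flip
Dir NE: opp run (4,1) capped by W -> flip
Dir W: edge -> no flip
Dir E: first cell '.' (not opp) -> no flip
Dir SW: edge -> no flip
Dir S: edge -> no flip
Dir SE: edge -> no flip

Answer: (4,1)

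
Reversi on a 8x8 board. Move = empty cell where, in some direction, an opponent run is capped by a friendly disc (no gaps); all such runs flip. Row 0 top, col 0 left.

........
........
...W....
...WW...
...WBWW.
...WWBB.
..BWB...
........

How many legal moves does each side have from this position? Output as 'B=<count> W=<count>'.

-- B to move --
(1,2): flips 3 -> legal
(1,3): no bracket -> illegal
(1,4): no bracket -> illegal
(2,2): flips 1 -> legal
(2,4): flips 1 -> legal
(2,5): no bracket -> illegal
(3,2): no bracket -> illegal
(3,5): flips 1 -> legal
(3,6): flips 1 -> legal
(3,7): flips 1 -> legal
(4,2): flips 2 -> legal
(4,7): flips 2 -> legal
(5,2): flips 2 -> legal
(5,7): no bracket -> illegal
(6,5): no bracket -> illegal
(7,2): no bracket -> illegal
(7,3): no bracket -> illegal
(7,4): no bracket -> illegal
B mobility = 9
-- W to move --
(3,5): flips 1 -> legal
(4,7): no bracket -> illegal
(5,1): no bracket -> illegal
(5,2): no bracket -> illegal
(5,7): flips 2 -> legal
(6,1): flips 1 -> legal
(6,5): flips 2 -> legal
(6,6): flips 3 -> legal
(6,7): flips 1 -> legal
(7,1): flips 1 -> legal
(7,2): no bracket -> illegal
(7,3): flips 2 -> legal
(7,4): flips 1 -> legal
(7,5): flips 1 -> legal
W mobility = 10

Answer: B=9 W=10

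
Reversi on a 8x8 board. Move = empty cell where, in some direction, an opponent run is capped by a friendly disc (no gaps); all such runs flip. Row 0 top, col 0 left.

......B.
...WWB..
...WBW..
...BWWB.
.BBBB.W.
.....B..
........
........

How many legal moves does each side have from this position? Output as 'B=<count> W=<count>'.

-- B to move --
(0,2): flips 1 -> legal
(0,3): flips 4 -> legal
(0,4): flips 1 -> legal
(0,5): no bracket -> illegal
(1,2): flips 2 -> legal
(1,6): flips 2 -> legal
(2,2): flips 1 -> legal
(2,6): flips 2 -> legal
(3,2): no bracket -> illegal
(3,7): flips 1 -> legal
(4,5): flips 2 -> legal
(4,7): no bracket -> illegal
(5,6): flips 1 -> legal
(5,7): flips 2 -> legal
B mobility = 11
-- W to move --
(0,4): no bracket -> illegal
(0,5): flips 1 -> legal
(0,7): no bracket -> illegal
(1,6): flips 1 -> legal
(1,7): no bracket -> illegal
(2,2): no bracket -> illegal
(2,6): flips 1 -> legal
(2,7): no bracket -> illegal
(3,0): no bracket -> illegal
(3,1): no bracket -> illegal
(3,2): flips 1 -> legal
(3,7): flips 1 -> legal
(4,0): no bracket -> illegal
(4,5): no bracket -> illegal
(4,7): flips 1 -> legal
(5,0): no bracket -> illegal
(5,1): no bracket -> illegal
(5,2): flips 1 -> legal
(5,3): flips 3 -> legal
(5,4): flips 1 -> legal
(5,6): no bracket -> illegal
(6,4): flips 1 -> legal
(6,5): no bracket -> illegal
(6,6): no bracket -> illegal
W mobility = 10

Answer: B=11 W=10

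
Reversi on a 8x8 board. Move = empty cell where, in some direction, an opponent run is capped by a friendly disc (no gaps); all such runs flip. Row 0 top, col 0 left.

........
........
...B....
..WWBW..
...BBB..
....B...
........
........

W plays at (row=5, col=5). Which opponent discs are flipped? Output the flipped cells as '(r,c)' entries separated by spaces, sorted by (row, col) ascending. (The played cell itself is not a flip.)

Answer: (4,4) (4,5)

Derivation:
Dir NW: opp run (4,4) capped by W -> flip
Dir N: opp run (4,5) capped by W -> flip
Dir NE: first cell '.' (not opp) -> no flip
Dir W: opp run (5,4), next='.' -> no flip
Dir E: first cell '.' (not opp) -> no flip
Dir SW: first cell '.' (not opp) -> no flip
Dir S: first cell '.' (not opp) -> no flip
Dir SE: first cell '.' (not opp) -> no flip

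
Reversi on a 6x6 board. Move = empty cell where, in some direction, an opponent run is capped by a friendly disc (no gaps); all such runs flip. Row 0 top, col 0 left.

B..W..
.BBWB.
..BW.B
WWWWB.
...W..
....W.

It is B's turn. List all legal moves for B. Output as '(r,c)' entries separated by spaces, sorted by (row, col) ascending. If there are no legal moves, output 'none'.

(0,2): no bracket -> illegal
(0,4): flips 1 -> legal
(2,0): no bracket -> illegal
(2,1): no bracket -> illegal
(2,4): flips 1 -> legal
(4,0): flips 1 -> legal
(4,1): flips 2 -> legal
(4,2): flips 1 -> legal
(4,4): flips 1 -> legal
(4,5): no bracket -> illegal
(5,2): flips 1 -> legal
(5,3): no bracket -> illegal
(5,5): no bracket -> illegal

Answer: (0,4) (2,4) (4,0) (4,1) (4,2) (4,4) (5,2)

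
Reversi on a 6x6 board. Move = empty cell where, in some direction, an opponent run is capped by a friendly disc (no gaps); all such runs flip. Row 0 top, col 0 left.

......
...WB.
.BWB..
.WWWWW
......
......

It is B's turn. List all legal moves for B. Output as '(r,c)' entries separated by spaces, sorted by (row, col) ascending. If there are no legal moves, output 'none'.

Answer: (0,3) (1,2) (4,1) (4,3) (4,5)

Derivation:
(0,2): no bracket -> illegal
(0,3): flips 1 -> legal
(0,4): no bracket -> illegal
(1,1): no bracket -> illegal
(1,2): flips 1 -> legal
(2,0): no bracket -> illegal
(2,4): no bracket -> illegal
(2,5): no bracket -> illegal
(3,0): no bracket -> illegal
(4,0): no bracket -> illegal
(4,1): flips 2 -> legal
(4,2): no bracket -> illegal
(4,3): flips 2 -> legal
(4,4): no bracket -> illegal
(4,5): flips 1 -> legal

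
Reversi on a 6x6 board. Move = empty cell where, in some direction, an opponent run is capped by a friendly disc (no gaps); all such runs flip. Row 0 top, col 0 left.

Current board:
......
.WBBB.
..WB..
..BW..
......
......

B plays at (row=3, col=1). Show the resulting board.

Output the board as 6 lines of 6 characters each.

Place B at (3,1); scan 8 dirs for brackets.
Dir NW: first cell '.' (not opp) -> no flip
Dir N: first cell '.' (not opp) -> no flip
Dir NE: opp run (2,2) capped by B -> flip
Dir W: first cell '.' (not opp) -> no flip
Dir E: first cell 'B' (not opp) -> no flip
Dir SW: first cell '.' (not opp) -> no flip
Dir S: first cell '.' (not opp) -> no flip
Dir SE: first cell '.' (not opp) -> no flip
All flips: (2,2)

Answer: ......
.WBBB.
..BB..
.BBW..
......
......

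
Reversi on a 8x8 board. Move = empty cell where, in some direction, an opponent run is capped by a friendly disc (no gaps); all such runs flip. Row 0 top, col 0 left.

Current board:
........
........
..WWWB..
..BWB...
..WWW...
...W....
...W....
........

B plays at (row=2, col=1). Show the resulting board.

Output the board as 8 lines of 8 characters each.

Answer: ........
........
.BBBBB..
..BWB...
..WWW...
...W....
...W....
........

Derivation:
Place B at (2,1); scan 8 dirs for brackets.
Dir NW: first cell '.' (not opp) -> no flip
Dir N: first cell '.' (not opp) -> no flip
Dir NE: first cell '.' (not opp) -> no flip
Dir W: first cell '.' (not opp) -> no flip
Dir E: opp run (2,2) (2,3) (2,4) capped by B -> flip
Dir SW: first cell '.' (not opp) -> no flip
Dir S: first cell '.' (not opp) -> no flip
Dir SE: first cell 'B' (not opp) -> no flip
All flips: (2,2) (2,3) (2,4)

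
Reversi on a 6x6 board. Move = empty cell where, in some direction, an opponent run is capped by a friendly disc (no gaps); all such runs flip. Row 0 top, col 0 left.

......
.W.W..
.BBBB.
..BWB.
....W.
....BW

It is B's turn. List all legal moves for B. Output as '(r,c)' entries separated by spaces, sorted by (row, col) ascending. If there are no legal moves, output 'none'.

Answer: (0,0) (0,1) (0,2) (0,3) (0,4) (4,2) (4,3)

Derivation:
(0,0): flips 1 -> legal
(0,1): flips 1 -> legal
(0,2): flips 1 -> legal
(0,3): flips 1 -> legal
(0,4): flips 1 -> legal
(1,0): no bracket -> illegal
(1,2): no bracket -> illegal
(1,4): no bracket -> illegal
(2,0): no bracket -> illegal
(3,5): no bracket -> illegal
(4,2): flips 1 -> legal
(4,3): flips 1 -> legal
(4,5): no bracket -> illegal
(5,3): no bracket -> illegal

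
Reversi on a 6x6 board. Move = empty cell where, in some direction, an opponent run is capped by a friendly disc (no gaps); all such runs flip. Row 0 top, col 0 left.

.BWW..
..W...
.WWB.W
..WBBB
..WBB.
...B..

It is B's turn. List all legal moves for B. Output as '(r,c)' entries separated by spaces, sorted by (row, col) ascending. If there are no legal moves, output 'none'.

Answer: (0,4) (1,0) (1,1) (1,5) (2,0) (3,1) (4,1) (5,1)

Derivation:
(0,4): flips 2 -> legal
(1,0): flips 2 -> legal
(1,1): flips 1 -> legal
(1,3): no bracket -> illegal
(1,4): no bracket -> illegal
(1,5): flips 1 -> legal
(2,0): flips 2 -> legal
(2,4): no bracket -> illegal
(3,0): no bracket -> illegal
(3,1): flips 2 -> legal
(4,1): flips 2 -> legal
(5,1): flips 1 -> legal
(5,2): no bracket -> illegal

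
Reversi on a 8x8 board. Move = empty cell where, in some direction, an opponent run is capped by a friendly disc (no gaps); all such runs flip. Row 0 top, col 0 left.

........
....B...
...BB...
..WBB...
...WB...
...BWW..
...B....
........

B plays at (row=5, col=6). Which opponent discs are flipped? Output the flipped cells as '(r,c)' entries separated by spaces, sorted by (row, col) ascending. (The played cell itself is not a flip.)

Answer: (5,4) (5,5)

Derivation:
Dir NW: first cell '.' (not opp) -> no flip
Dir N: first cell '.' (not opp) -> no flip
Dir NE: first cell '.' (not opp) -> no flip
Dir W: opp run (5,5) (5,4) capped by B -> flip
Dir E: first cell '.' (not opp) -> no flip
Dir SW: first cell '.' (not opp) -> no flip
Dir S: first cell '.' (not opp) -> no flip
Dir SE: first cell '.' (not opp) -> no flip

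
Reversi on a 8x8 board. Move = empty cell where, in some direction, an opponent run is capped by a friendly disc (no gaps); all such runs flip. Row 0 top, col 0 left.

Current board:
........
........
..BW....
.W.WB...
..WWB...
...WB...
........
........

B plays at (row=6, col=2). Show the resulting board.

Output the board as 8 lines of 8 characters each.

Answer: ........
........
..BW....
.W.WB...
..WWB...
...BB...
..B.....
........

Derivation:
Place B at (6,2); scan 8 dirs for brackets.
Dir NW: first cell '.' (not opp) -> no flip
Dir N: first cell '.' (not opp) -> no flip
Dir NE: opp run (5,3) capped by B -> flip
Dir W: first cell '.' (not opp) -> no flip
Dir E: first cell '.' (not opp) -> no flip
Dir SW: first cell '.' (not opp) -> no flip
Dir S: first cell '.' (not opp) -> no flip
Dir SE: first cell '.' (not opp) -> no flip
All flips: (5,3)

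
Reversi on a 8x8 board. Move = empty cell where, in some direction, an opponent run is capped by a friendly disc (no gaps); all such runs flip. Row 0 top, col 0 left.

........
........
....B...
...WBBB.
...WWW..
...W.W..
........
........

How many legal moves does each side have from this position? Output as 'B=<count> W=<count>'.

Answer: B=7 W=7

Derivation:
-- B to move --
(2,2): no bracket -> illegal
(2,3): no bracket -> illegal
(3,2): flips 1 -> legal
(4,2): flips 1 -> legal
(4,6): no bracket -> illegal
(5,2): flips 1 -> legal
(5,4): flips 2 -> legal
(5,6): flips 1 -> legal
(6,2): flips 2 -> legal
(6,3): no bracket -> illegal
(6,4): no bracket -> illegal
(6,5): flips 2 -> legal
(6,6): no bracket -> illegal
B mobility = 7
-- W to move --
(1,3): no bracket -> illegal
(1,4): flips 2 -> legal
(1,5): flips 1 -> legal
(2,3): flips 1 -> legal
(2,5): flips 2 -> legal
(2,6): flips 1 -> legal
(2,7): flips 1 -> legal
(3,7): flips 3 -> legal
(4,6): no bracket -> illegal
(4,7): no bracket -> illegal
W mobility = 7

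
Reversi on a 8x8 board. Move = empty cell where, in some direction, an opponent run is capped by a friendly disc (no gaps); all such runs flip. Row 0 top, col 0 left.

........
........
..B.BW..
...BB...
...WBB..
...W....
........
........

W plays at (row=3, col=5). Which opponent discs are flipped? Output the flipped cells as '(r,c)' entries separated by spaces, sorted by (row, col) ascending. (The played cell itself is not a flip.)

Answer: (4,4)

Derivation:
Dir NW: opp run (2,4), next='.' -> no flip
Dir N: first cell 'W' (not opp) -> no flip
Dir NE: first cell '.' (not opp) -> no flip
Dir W: opp run (3,4) (3,3), next='.' -> no flip
Dir E: first cell '.' (not opp) -> no flip
Dir SW: opp run (4,4) capped by W -> flip
Dir S: opp run (4,5), next='.' -> no flip
Dir SE: first cell '.' (not opp) -> no flip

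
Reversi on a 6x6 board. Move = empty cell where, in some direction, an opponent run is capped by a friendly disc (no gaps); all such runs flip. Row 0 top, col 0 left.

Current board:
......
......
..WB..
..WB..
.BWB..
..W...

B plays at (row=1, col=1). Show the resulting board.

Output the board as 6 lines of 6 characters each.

Answer: ......
.B....
..BB..
..WB..
.BWB..
..W...

Derivation:
Place B at (1,1); scan 8 dirs for brackets.
Dir NW: first cell '.' (not opp) -> no flip
Dir N: first cell '.' (not opp) -> no flip
Dir NE: first cell '.' (not opp) -> no flip
Dir W: first cell '.' (not opp) -> no flip
Dir E: first cell '.' (not opp) -> no flip
Dir SW: first cell '.' (not opp) -> no flip
Dir S: first cell '.' (not opp) -> no flip
Dir SE: opp run (2,2) capped by B -> flip
All flips: (2,2)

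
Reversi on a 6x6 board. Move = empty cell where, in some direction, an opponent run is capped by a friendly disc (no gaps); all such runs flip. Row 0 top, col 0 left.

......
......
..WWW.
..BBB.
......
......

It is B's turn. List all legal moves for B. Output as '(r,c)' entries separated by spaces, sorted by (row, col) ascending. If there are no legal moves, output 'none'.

Answer: (1,1) (1,2) (1,3) (1,4) (1,5)

Derivation:
(1,1): flips 1 -> legal
(1,2): flips 2 -> legal
(1,3): flips 1 -> legal
(1,4): flips 2 -> legal
(1,5): flips 1 -> legal
(2,1): no bracket -> illegal
(2,5): no bracket -> illegal
(3,1): no bracket -> illegal
(3,5): no bracket -> illegal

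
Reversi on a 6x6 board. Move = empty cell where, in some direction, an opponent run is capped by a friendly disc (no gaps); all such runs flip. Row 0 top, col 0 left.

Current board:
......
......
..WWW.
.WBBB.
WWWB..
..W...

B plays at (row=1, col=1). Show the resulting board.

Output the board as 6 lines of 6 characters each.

Answer: ......
.B....
..BWW.
.WBBB.
WWWB..
..W...

Derivation:
Place B at (1,1); scan 8 dirs for brackets.
Dir NW: first cell '.' (not opp) -> no flip
Dir N: first cell '.' (not opp) -> no flip
Dir NE: first cell '.' (not opp) -> no flip
Dir W: first cell '.' (not opp) -> no flip
Dir E: first cell '.' (not opp) -> no flip
Dir SW: first cell '.' (not opp) -> no flip
Dir S: first cell '.' (not opp) -> no flip
Dir SE: opp run (2,2) capped by B -> flip
All flips: (2,2)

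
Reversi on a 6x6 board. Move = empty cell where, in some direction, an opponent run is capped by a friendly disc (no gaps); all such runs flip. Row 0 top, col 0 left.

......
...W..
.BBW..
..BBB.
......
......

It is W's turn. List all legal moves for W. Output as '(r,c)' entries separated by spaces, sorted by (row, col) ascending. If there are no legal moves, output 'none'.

(1,0): no bracket -> illegal
(1,1): no bracket -> illegal
(1,2): no bracket -> illegal
(2,0): flips 2 -> legal
(2,4): no bracket -> illegal
(2,5): no bracket -> illegal
(3,0): no bracket -> illegal
(3,1): flips 1 -> legal
(3,5): no bracket -> illegal
(4,1): flips 1 -> legal
(4,2): no bracket -> illegal
(4,3): flips 1 -> legal
(4,4): no bracket -> illegal
(4,5): flips 1 -> legal

Answer: (2,0) (3,1) (4,1) (4,3) (4,5)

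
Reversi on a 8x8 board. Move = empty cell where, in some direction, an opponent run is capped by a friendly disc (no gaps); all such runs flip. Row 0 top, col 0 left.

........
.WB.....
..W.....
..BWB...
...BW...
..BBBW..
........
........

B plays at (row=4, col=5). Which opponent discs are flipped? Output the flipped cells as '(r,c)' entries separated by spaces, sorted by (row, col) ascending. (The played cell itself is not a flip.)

Answer: (4,4)

Derivation:
Dir NW: first cell 'B' (not opp) -> no flip
Dir N: first cell '.' (not opp) -> no flip
Dir NE: first cell '.' (not opp) -> no flip
Dir W: opp run (4,4) capped by B -> flip
Dir E: first cell '.' (not opp) -> no flip
Dir SW: first cell 'B' (not opp) -> no flip
Dir S: opp run (5,5), next='.' -> no flip
Dir SE: first cell '.' (not opp) -> no flip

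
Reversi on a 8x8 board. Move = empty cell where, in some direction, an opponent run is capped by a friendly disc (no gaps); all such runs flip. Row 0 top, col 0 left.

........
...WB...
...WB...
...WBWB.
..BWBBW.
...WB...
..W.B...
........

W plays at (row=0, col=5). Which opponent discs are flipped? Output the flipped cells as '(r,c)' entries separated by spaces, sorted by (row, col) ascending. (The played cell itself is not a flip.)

Dir NW: edge -> no flip
Dir N: edge -> no flip
Dir NE: edge -> no flip
Dir W: first cell '.' (not opp) -> no flip
Dir E: first cell '.' (not opp) -> no flip
Dir SW: opp run (1,4) capped by W -> flip
Dir S: first cell '.' (not opp) -> no flip
Dir SE: first cell '.' (not opp) -> no flip

Answer: (1,4)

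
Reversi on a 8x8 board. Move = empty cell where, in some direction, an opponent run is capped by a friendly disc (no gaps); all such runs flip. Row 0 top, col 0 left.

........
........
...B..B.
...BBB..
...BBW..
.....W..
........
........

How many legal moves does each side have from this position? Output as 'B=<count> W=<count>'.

Answer: B=4 W=4

Derivation:
-- B to move --
(3,6): no bracket -> illegal
(4,6): flips 1 -> legal
(5,4): no bracket -> illegal
(5,6): flips 1 -> legal
(6,4): no bracket -> illegal
(6,5): flips 2 -> legal
(6,6): flips 1 -> legal
B mobility = 4
-- W to move --
(1,2): flips 2 -> legal
(1,3): no bracket -> illegal
(1,4): no bracket -> illegal
(1,5): no bracket -> illegal
(1,6): no bracket -> illegal
(1,7): no bracket -> illegal
(2,2): flips 2 -> legal
(2,4): no bracket -> illegal
(2,5): flips 1 -> legal
(2,7): no bracket -> illegal
(3,2): no bracket -> illegal
(3,6): no bracket -> illegal
(3,7): no bracket -> illegal
(4,2): flips 2 -> legal
(4,6): no bracket -> illegal
(5,2): no bracket -> illegal
(5,3): no bracket -> illegal
(5,4): no bracket -> illegal
W mobility = 4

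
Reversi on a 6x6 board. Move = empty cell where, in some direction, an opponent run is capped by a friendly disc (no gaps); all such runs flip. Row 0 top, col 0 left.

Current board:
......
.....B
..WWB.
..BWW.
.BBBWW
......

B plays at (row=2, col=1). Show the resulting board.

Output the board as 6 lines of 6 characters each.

Answer: ......
.....B
.BBBB.
..BWW.
.BBBWW
......

Derivation:
Place B at (2,1); scan 8 dirs for brackets.
Dir NW: first cell '.' (not opp) -> no flip
Dir N: first cell '.' (not opp) -> no flip
Dir NE: first cell '.' (not opp) -> no flip
Dir W: first cell '.' (not opp) -> no flip
Dir E: opp run (2,2) (2,3) capped by B -> flip
Dir SW: first cell '.' (not opp) -> no flip
Dir S: first cell '.' (not opp) -> no flip
Dir SE: first cell 'B' (not opp) -> no flip
All flips: (2,2) (2,3)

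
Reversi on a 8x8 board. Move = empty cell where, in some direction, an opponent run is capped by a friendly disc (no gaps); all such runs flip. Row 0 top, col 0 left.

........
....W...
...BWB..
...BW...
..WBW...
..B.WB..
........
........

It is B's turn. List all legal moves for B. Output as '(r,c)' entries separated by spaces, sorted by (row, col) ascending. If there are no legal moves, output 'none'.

(0,3): flips 1 -> legal
(0,4): no bracket -> illegal
(0,5): flips 1 -> legal
(1,3): no bracket -> illegal
(1,5): flips 1 -> legal
(3,1): no bracket -> illegal
(3,2): flips 1 -> legal
(3,5): flips 1 -> legal
(4,1): flips 1 -> legal
(4,5): flips 2 -> legal
(5,1): flips 1 -> legal
(5,3): flips 1 -> legal
(6,3): no bracket -> illegal
(6,4): no bracket -> illegal
(6,5): flips 1 -> legal

Answer: (0,3) (0,5) (1,5) (3,2) (3,5) (4,1) (4,5) (5,1) (5,3) (6,5)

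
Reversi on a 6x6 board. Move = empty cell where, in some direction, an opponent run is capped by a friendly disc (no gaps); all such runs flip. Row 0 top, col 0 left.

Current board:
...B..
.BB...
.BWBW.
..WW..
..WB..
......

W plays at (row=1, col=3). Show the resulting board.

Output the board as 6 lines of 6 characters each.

Answer: ...B..
.BBW..
.BWWW.
..WW..
..WB..
......

Derivation:
Place W at (1,3); scan 8 dirs for brackets.
Dir NW: first cell '.' (not opp) -> no flip
Dir N: opp run (0,3), next=edge -> no flip
Dir NE: first cell '.' (not opp) -> no flip
Dir W: opp run (1,2) (1,1), next='.' -> no flip
Dir E: first cell '.' (not opp) -> no flip
Dir SW: first cell 'W' (not opp) -> no flip
Dir S: opp run (2,3) capped by W -> flip
Dir SE: first cell 'W' (not opp) -> no flip
All flips: (2,3)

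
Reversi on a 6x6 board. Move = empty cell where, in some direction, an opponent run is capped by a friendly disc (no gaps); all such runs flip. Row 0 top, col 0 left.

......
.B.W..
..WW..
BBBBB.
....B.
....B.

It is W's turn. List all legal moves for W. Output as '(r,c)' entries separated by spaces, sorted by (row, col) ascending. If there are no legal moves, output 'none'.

(0,0): flips 1 -> legal
(0,1): no bracket -> illegal
(0,2): no bracket -> illegal
(1,0): no bracket -> illegal
(1,2): no bracket -> illegal
(2,0): no bracket -> illegal
(2,1): no bracket -> illegal
(2,4): no bracket -> illegal
(2,5): no bracket -> illegal
(3,5): no bracket -> illegal
(4,0): flips 1 -> legal
(4,1): flips 1 -> legal
(4,2): flips 1 -> legal
(4,3): flips 1 -> legal
(4,5): flips 1 -> legal
(5,3): no bracket -> illegal
(5,5): flips 2 -> legal

Answer: (0,0) (4,0) (4,1) (4,2) (4,3) (4,5) (5,5)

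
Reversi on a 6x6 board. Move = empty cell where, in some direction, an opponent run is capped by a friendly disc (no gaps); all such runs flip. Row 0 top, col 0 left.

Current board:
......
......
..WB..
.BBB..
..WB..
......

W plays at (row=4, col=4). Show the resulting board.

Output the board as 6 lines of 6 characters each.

Answer: ......
......
..WB..
.BBW..
..WWW.
......

Derivation:
Place W at (4,4); scan 8 dirs for brackets.
Dir NW: opp run (3,3) capped by W -> flip
Dir N: first cell '.' (not opp) -> no flip
Dir NE: first cell '.' (not opp) -> no flip
Dir W: opp run (4,3) capped by W -> flip
Dir E: first cell '.' (not opp) -> no flip
Dir SW: first cell '.' (not opp) -> no flip
Dir S: first cell '.' (not opp) -> no flip
Dir SE: first cell '.' (not opp) -> no flip
All flips: (3,3) (4,3)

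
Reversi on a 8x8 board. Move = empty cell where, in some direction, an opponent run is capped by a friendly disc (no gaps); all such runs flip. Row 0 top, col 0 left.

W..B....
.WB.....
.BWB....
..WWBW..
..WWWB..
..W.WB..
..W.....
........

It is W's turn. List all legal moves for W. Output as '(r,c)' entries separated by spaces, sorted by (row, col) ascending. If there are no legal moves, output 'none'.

(0,1): no bracket -> illegal
(0,2): flips 1 -> legal
(0,4): no bracket -> illegal
(1,0): flips 1 -> legal
(1,3): flips 2 -> legal
(1,4): flips 1 -> legal
(2,0): flips 1 -> legal
(2,4): flips 2 -> legal
(2,5): flips 1 -> legal
(3,0): no bracket -> illegal
(3,1): flips 1 -> legal
(3,6): flips 1 -> legal
(4,6): flips 1 -> legal
(5,6): flips 1 -> legal
(6,4): no bracket -> illegal
(6,5): flips 2 -> legal
(6,6): flips 1 -> legal

Answer: (0,2) (1,0) (1,3) (1,4) (2,0) (2,4) (2,5) (3,1) (3,6) (4,6) (5,6) (6,5) (6,6)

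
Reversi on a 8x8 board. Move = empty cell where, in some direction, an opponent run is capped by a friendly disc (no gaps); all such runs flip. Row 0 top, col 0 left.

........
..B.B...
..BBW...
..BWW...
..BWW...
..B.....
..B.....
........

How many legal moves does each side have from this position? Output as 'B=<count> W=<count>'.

Answer: B=7 W=9

Derivation:
-- B to move --
(1,3): no bracket -> illegal
(1,5): flips 2 -> legal
(2,5): flips 3 -> legal
(3,5): flips 2 -> legal
(4,5): flips 3 -> legal
(5,3): flips 2 -> legal
(5,4): flips 4 -> legal
(5,5): flips 2 -> legal
B mobility = 7
-- W to move --
(0,1): flips 2 -> legal
(0,2): no bracket -> illegal
(0,3): no bracket -> illegal
(0,4): flips 1 -> legal
(0,5): no bracket -> illegal
(1,1): flips 1 -> legal
(1,3): flips 1 -> legal
(1,5): no bracket -> illegal
(2,1): flips 3 -> legal
(2,5): no bracket -> illegal
(3,1): flips 1 -> legal
(4,1): flips 1 -> legal
(5,1): flips 1 -> legal
(5,3): no bracket -> illegal
(6,1): flips 1 -> legal
(6,3): no bracket -> illegal
(7,1): no bracket -> illegal
(7,2): no bracket -> illegal
(7,3): no bracket -> illegal
W mobility = 9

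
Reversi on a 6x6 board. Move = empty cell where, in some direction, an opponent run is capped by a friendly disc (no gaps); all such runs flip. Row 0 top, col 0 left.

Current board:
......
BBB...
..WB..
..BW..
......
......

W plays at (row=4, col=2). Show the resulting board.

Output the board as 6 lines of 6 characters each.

Answer: ......
BBB...
..WB..
..WW..
..W...
......

Derivation:
Place W at (4,2); scan 8 dirs for brackets.
Dir NW: first cell '.' (not opp) -> no flip
Dir N: opp run (3,2) capped by W -> flip
Dir NE: first cell 'W' (not opp) -> no flip
Dir W: first cell '.' (not opp) -> no flip
Dir E: first cell '.' (not opp) -> no flip
Dir SW: first cell '.' (not opp) -> no flip
Dir S: first cell '.' (not opp) -> no flip
Dir SE: first cell '.' (not opp) -> no flip
All flips: (3,2)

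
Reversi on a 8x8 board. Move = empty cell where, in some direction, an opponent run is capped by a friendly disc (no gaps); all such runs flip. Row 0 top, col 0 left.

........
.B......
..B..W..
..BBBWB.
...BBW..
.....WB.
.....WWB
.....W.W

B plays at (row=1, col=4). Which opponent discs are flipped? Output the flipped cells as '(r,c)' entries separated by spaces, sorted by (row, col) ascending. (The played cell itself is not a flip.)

Dir NW: first cell '.' (not opp) -> no flip
Dir N: first cell '.' (not opp) -> no flip
Dir NE: first cell '.' (not opp) -> no flip
Dir W: first cell '.' (not opp) -> no flip
Dir E: first cell '.' (not opp) -> no flip
Dir SW: first cell '.' (not opp) -> no flip
Dir S: first cell '.' (not opp) -> no flip
Dir SE: opp run (2,5) capped by B -> flip

Answer: (2,5)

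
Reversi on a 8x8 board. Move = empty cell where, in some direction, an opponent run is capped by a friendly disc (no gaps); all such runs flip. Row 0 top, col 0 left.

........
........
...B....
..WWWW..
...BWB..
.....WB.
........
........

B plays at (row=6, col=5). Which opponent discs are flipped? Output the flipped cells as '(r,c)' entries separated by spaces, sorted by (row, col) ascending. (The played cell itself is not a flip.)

Answer: (5,5)

Derivation:
Dir NW: first cell '.' (not opp) -> no flip
Dir N: opp run (5,5) capped by B -> flip
Dir NE: first cell 'B' (not opp) -> no flip
Dir W: first cell '.' (not opp) -> no flip
Dir E: first cell '.' (not opp) -> no flip
Dir SW: first cell '.' (not opp) -> no flip
Dir S: first cell '.' (not opp) -> no flip
Dir SE: first cell '.' (not opp) -> no flip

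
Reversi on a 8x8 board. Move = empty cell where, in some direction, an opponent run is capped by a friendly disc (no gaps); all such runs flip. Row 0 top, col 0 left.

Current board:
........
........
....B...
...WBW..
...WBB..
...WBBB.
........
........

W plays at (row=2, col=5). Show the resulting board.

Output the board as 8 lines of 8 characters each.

Answer: ........
........
....BW..
...WWW..
...WBB..
...WBBB.
........
........

Derivation:
Place W at (2,5); scan 8 dirs for brackets.
Dir NW: first cell '.' (not opp) -> no flip
Dir N: first cell '.' (not opp) -> no flip
Dir NE: first cell '.' (not opp) -> no flip
Dir W: opp run (2,4), next='.' -> no flip
Dir E: first cell '.' (not opp) -> no flip
Dir SW: opp run (3,4) capped by W -> flip
Dir S: first cell 'W' (not opp) -> no flip
Dir SE: first cell '.' (not opp) -> no flip
All flips: (3,4)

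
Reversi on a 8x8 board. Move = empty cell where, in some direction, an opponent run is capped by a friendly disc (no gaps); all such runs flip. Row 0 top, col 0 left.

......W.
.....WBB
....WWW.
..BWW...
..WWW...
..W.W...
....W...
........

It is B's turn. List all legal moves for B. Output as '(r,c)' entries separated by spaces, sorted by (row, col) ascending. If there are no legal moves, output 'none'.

(0,4): no bracket -> illegal
(0,5): no bracket -> illegal
(0,7): no bracket -> illegal
(1,3): no bracket -> illegal
(1,4): flips 1 -> legal
(2,2): no bracket -> illegal
(2,3): no bracket -> illegal
(2,7): no bracket -> illegal
(3,1): no bracket -> illegal
(3,5): flips 3 -> legal
(3,6): flips 1 -> legal
(3,7): no bracket -> illegal
(4,1): no bracket -> illegal
(4,5): no bracket -> illegal
(5,1): no bracket -> illegal
(5,3): no bracket -> illegal
(5,5): no bracket -> illegal
(6,1): flips 4 -> legal
(6,2): flips 2 -> legal
(6,3): no bracket -> illegal
(6,5): flips 2 -> legal
(7,3): no bracket -> illegal
(7,4): no bracket -> illegal
(7,5): no bracket -> illegal

Answer: (1,4) (3,5) (3,6) (6,1) (6,2) (6,5)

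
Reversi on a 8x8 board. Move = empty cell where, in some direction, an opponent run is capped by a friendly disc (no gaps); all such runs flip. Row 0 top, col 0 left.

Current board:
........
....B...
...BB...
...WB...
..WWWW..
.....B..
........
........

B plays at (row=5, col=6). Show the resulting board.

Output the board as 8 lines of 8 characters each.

Answer: ........
....B...
...BB...
...WB...
..WWWB..
.....BB.
........
........

Derivation:
Place B at (5,6); scan 8 dirs for brackets.
Dir NW: opp run (4,5) capped by B -> flip
Dir N: first cell '.' (not opp) -> no flip
Dir NE: first cell '.' (not opp) -> no flip
Dir W: first cell 'B' (not opp) -> no flip
Dir E: first cell '.' (not opp) -> no flip
Dir SW: first cell '.' (not opp) -> no flip
Dir S: first cell '.' (not opp) -> no flip
Dir SE: first cell '.' (not opp) -> no flip
All flips: (4,5)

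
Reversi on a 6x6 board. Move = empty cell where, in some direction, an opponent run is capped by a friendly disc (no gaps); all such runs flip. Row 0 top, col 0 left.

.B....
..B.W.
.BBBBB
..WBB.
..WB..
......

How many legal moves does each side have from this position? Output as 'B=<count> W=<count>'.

Answer: B=7 W=6

Derivation:
-- B to move --
(0,3): flips 1 -> legal
(0,4): flips 1 -> legal
(0,5): flips 1 -> legal
(1,3): no bracket -> illegal
(1,5): no bracket -> illegal
(3,1): flips 1 -> legal
(4,1): flips 2 -> legal
(5,1): flips 1 -> legal
(5,2): flips 2 -> legal
(5,3): no bracket -> illegal
B mobility = 7
-- W to move --
(0,0): no bracket -> illegal
(0,2): flips 2 -> legal
(0,3): no bracket -> illegal
(1,0): flips 1 -> legal
(1,1): no bracket -> illegal
(1,3): no bracket -> illegal
(1,5): flips 2 -> legal
(2,0): no bracket -> illegal
(3,0): no bracket -> illegal
(3,1): no bracket -> illegal
(3,5): flips 2 -> legal
(4,4): flips 3 -> legal
(4,5): no bracket -> illegal
(5,2): no bracket -> illegal
(5,3): no bracket -> illegal
(5,4): flips 1 -> legal
W mobility = 6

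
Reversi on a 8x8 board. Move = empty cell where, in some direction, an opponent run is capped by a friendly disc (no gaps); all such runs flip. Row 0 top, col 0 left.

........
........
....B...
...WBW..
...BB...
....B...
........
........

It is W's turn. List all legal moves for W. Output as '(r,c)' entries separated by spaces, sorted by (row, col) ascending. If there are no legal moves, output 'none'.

Answer: (1,3) (1,5) (5,3) (5,5)

Derivation:
(1,3): flips 1 -> legal
(1,4): no bracket -> illegal
(1,5): flips 1 -> legal
(2,3): no bracket -> illegal
(2,5): no bracket -> illegal
(3,2): no bracket -> illegal
(4,2): no bracket -> illegal
(4,5): no bracket -> illegal
(5,2): no bracket -> illegal
(5,3): flips 2 -> legal
(5,5): flips 1 -> legal
(6,3): no bracket -> illegal
(6,4): no bracket -> illegal
(6,5): no bracket -> illegal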